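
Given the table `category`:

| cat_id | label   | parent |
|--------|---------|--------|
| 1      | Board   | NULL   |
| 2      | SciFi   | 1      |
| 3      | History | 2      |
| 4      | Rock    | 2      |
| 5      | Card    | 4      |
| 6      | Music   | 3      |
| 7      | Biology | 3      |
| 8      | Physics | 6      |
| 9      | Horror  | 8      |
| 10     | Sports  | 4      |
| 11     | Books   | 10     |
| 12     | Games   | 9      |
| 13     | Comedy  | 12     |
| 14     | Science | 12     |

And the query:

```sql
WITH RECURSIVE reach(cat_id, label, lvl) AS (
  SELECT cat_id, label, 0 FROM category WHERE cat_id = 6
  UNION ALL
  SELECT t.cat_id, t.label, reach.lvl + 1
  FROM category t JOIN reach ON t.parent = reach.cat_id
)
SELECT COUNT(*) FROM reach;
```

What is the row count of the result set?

6

Base: cat_id=6 (Music) at lvl 0.
Iteration 1: rows with parent in {6} -> Physics (id 8, lvl 1).
Iteration 2: rows with parent in {8} -> Horror (id 9, lvl 2).
Iteration 3: rows with parent in {9} -> Games (id 12, lvl 3).
Iteration 4: rows with parent in {12} -> Comedy (id 13, lvl 4), Science (id 14, lvl 4).
Iteration 5: no rows with parent in {13,14}; recursion stops.
Total rows emitted: 6.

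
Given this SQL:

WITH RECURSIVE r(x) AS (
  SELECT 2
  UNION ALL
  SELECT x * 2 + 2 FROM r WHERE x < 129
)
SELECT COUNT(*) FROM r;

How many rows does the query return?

Base: x=2.
Iteration 1: 2 < 129 holds -> x = 2 * 2 + 2 = 6.
Iteration 2: 6 < 129 holds -> x = 6 * 2 + 2 = 14.
Iteration 3: 14 < 129 holds -> x = 14 * 2 + 2 = 30.
Iteration 4: 30 < 129 holds -> x = 30 * 2 + 2 = 62.
Iteration 5: 62 < 129 holds -> x = 62 * 2 + 2 = 126.
Iteration 6: 126 < 129 holds -> x = 126 * 2 + 2 = 254.
Iteration 7: 254 < 129 fails; recursion stops.
Total rows emitted: 7.

7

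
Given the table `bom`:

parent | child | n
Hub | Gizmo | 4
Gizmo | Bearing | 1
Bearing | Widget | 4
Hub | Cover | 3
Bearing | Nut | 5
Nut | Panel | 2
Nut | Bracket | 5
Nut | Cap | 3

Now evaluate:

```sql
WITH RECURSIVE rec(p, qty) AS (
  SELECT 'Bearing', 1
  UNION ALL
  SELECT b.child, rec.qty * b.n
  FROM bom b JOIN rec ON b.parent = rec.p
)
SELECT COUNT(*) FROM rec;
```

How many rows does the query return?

Base: (Bearing, qty=1).
Iteration 1: components of {Bearing} -> Nut = 1*5 = 5, Widget = 1*4 = 4.
Iteration 2: components of {Nut,Widget} -> Bracket = 5*5 = 25, Cap = 5*3 = 15, Panel = 5*2 = 10.
Iteration 3: no further components; recursion stops.
Total rows emitted: 6.

6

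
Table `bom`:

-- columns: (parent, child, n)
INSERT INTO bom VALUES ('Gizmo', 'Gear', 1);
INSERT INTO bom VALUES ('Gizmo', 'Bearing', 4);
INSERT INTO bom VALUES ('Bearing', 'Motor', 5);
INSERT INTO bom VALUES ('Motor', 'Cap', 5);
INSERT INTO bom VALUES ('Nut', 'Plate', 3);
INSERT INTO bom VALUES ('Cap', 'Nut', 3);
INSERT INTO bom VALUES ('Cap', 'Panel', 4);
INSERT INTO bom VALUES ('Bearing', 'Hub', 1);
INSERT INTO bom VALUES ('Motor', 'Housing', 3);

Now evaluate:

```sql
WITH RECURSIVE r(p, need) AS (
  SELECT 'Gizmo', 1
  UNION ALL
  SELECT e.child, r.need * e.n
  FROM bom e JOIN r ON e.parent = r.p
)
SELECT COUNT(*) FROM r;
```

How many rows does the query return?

10

Base: (Gizmo, need=1).
Iteration 1: components of {Gizmo} -> Bearing = 1*4 = 4, Gear = 1*1 = 1.
Iteration 2: components of {Bearing,Gear} -> Hub = 4*1 = 4, Motor = 4*5 = 20.
Iteration 3: components of {Hub,Motor} -> Cap = 20*5 = 100, Housing = 20*3 = 60.
Iteration 4: components of {Cap,Housing} -> Nut = 100*3 = 300, Panel = 100*4 = 400.
Iteration 5: components of {Nut,Panel} -> Plate = 300*3 = 900.
Iteration 6: no further components; recursion stops.
Total rows emitted: 10.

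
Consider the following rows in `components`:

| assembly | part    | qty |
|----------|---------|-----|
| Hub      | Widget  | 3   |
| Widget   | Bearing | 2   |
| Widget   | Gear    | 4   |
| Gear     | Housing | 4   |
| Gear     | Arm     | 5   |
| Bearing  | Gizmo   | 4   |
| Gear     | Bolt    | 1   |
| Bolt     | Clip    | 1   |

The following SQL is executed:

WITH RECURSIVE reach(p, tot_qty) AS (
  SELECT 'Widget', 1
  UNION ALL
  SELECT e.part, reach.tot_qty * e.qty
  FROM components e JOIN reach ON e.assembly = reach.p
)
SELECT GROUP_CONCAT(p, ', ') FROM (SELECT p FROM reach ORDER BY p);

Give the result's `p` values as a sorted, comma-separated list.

Arm, Bearing, Bolt, Clip, Gear, Gizmo, Housing, Widget

Base: (Widget, tot_qty=1).
Iteration 1: components of {Widget} -> Bearing = 1*2 = 2, Gear = 1*4 = 4.
Iteration 2: components of {Bearing,Gear} -> Arm = 4*5 = 20, Bolt = 4*1 = 4, Gizmo = 2*4 = 8, Housing = 4*4 = 16.
Iteration 3: components of {Arm,Bolt,Gizmo,Housing} -> Clip = 4*1 = 4.
Iteration 4: no further components; recursion stops.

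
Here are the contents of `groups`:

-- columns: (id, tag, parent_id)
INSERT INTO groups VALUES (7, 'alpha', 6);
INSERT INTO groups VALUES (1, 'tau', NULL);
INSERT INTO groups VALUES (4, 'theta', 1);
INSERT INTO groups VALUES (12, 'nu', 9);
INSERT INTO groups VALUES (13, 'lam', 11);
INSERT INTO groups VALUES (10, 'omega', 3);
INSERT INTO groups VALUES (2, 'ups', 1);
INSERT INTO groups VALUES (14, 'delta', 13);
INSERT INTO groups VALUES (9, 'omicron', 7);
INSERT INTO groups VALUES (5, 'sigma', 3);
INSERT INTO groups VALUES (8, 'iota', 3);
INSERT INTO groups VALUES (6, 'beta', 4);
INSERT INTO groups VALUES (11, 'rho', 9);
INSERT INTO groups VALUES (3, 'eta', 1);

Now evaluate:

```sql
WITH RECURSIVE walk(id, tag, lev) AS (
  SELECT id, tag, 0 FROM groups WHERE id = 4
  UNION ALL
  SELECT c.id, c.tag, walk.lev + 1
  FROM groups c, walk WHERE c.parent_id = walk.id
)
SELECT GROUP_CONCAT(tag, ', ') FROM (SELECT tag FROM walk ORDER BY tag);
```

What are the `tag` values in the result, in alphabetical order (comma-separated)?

Base: id=4 (theta) at lev 0.
Iteration 1: rows with parent_id in {4} -> beta (id 6, lev 1).
Iteration 2: rows with parent_id in {6} -> alpha (id 7, lev 2).
Iteration 3: rows with parent_id in {7} -> omicron (id 9, lev 3).
Iteration 4: rows with parent_id in {9} -> rho (id 11, lev 4), nu (id 12, lev 4).
Iteration 5: rows with parent_id in {11,12} -> lam (id 13, lev 5).
Iteration 6: rows with parent_id in {13} -> delta (id 14, lev 6).
Iteration 7: no rows with parent_id in {14}; recursion stops.

alpha, beta, delta, lam, nu, omicron, rho, theta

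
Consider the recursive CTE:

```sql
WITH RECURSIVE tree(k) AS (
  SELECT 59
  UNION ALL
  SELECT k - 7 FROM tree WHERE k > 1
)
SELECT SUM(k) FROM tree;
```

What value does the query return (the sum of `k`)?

Base: k=59.
Iteration 1: 59 > 1 holds -> k = 59 - 7 = 52.
Iteration 2: 52 > 1 holds -> k = 52 - 7 = 45.
Iteration 3: 45 > 1 holds -> k = 45 - 7 = 38.
Iteration 4: 38 > 1 holds -> k = 38 - 7 = 31.
Iteration 5: 31 > 1 holds -> k = 31 - 7 = 24.
Iteration 6: 24 > 1 holds -> k = 24 - 7 = 17.
Iteration 7: 17 > 1 holds -> k = 17 - 7 = 10.
Iteration 8: 10 > 1 holds -> k = 10 - 7 = 3.
Iteration 9: 3 > 1 holds -> k = 3 - 7 = -4.
Iteration 10: -4 > 1 fails; recursion stops.
SUM(k) = 59 + 52 + 45 + 38 + 31 + 24 + 17 + 10 + 3 + -4 = 275.

275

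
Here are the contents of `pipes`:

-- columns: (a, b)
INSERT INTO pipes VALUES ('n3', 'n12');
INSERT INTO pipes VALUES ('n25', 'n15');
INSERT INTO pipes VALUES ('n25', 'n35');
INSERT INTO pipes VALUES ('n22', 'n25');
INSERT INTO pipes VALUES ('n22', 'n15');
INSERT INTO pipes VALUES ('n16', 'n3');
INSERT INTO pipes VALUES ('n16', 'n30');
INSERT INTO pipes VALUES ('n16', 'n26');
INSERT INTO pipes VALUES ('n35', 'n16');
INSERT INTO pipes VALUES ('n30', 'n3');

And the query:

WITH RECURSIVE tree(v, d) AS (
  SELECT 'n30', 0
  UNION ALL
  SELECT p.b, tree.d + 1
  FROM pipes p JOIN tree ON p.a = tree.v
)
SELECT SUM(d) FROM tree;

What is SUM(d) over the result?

Base: (n30, d=0).
Iteration 1: edges from {n30} -> (n3, d=1).
Iteration 2: edges from {n3} -> (n12, d=2).
Iteration 3: no outgoing edges from {n12}; recursion stops.
SUM(d) = 0 + 1 + 2 = 3.

3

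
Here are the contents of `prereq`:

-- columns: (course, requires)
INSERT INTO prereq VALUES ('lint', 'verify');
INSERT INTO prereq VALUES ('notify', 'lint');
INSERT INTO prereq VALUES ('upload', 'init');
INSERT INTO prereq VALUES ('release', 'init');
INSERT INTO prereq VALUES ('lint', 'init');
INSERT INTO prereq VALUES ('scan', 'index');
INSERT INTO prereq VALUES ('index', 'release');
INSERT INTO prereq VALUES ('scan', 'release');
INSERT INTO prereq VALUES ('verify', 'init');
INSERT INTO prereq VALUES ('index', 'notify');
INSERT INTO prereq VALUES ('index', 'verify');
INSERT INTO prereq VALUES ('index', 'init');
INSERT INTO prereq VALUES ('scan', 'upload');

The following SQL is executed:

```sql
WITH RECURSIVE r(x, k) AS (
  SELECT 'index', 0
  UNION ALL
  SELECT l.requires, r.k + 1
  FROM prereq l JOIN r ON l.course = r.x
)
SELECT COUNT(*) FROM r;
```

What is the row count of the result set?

11

Base: (index, k=0).
Iteration 1: edges from {index} -> (init, k=1), (notify, k=1), (release, k=1), (verify, k=1).
Iteration 2: edges from {init,notify,release,verify} -> (init, k=2) x2, (lint, k=2). [UNION ALL keeps all 3 new rows, including repeats]
Iteration 3: edges from {init,lint} -> (init, k=3), (verify, k=3).
Iteration 4: edges from {init,verify} -> (init, k=4).
Iteration 5: no outgoing edges from {init}; recursion stops.
Total rows emitted: 11.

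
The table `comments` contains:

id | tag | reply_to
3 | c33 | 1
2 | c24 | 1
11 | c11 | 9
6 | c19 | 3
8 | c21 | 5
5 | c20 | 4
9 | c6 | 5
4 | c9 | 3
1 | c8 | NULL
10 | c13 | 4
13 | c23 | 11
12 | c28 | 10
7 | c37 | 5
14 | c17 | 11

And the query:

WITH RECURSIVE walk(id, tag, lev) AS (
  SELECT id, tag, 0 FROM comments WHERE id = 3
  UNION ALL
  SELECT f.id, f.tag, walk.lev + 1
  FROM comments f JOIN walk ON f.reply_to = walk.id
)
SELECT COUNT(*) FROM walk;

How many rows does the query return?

Base: id=3 (c33) at lev 0.
Iteration 1: rows with reply_to in {3} -> c9 (id 4, lev 1), c19 (id 6, lev 1).
Iteration 2: rows with reply_to in {4,6} -> c20 (id 5, lev 2), c13 (id 10, lev 2).
Iteration 3: rows with reply_to in {5,10} -> c37 (id 7, lev 3), c21 (id 8, lev 3), c6 (id 9, lev 3), c28 (id 12, lev 3).
Iteration 4: rows with reply_to in {7,8,9,12} -> c11 (id 11, lev 4).
Iteration 5: rows with reply_to in {11} -> c23 (id 13, lev 5), c17 (id 14, lev 5).
Iteration 6: no rows with reply_to in {13,14}; recursion stops.
Total rows emitted: 12.

12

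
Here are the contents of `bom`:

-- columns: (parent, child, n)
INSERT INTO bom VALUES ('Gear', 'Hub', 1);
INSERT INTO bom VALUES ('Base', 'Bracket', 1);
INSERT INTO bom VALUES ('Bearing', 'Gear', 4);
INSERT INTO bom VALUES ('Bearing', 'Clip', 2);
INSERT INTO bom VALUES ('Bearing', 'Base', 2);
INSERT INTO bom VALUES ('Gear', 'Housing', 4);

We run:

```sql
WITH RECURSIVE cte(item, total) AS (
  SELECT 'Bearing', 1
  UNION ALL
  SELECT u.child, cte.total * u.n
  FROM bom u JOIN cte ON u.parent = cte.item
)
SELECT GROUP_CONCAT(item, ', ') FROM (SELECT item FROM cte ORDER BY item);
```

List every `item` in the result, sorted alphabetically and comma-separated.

Base, Bearing, Bracket, Clip, Gear, Housing, Hub

Base: (Bearing, total=1).
Iteration 1: components of {Bearing} -> Base = 1*2 = 2, Clip = 1*2 = 2, Gear = 1*4 = 4.
Iteration 2: components of {Base,Clip,Gear} -> Bracket = 2*1 = 2, Housing = 4*4 = 16, Hub = 4*1 = 4.
Iteration 3: no further components; recursion stops.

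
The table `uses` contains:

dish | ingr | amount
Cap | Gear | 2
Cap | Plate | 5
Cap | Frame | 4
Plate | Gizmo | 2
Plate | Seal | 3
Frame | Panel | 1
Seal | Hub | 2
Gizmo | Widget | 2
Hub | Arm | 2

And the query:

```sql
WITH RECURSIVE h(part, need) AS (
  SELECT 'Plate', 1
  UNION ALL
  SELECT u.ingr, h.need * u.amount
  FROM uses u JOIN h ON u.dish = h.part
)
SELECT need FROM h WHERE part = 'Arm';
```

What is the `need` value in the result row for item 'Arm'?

12

Base: (Plate, need=1).
Iteration 1: components of {Plate} -> Gizmo = 1*2 = 2, Seal = 1*3 = 3.
Iteration 2: components of {Gizmo,Seal} -> Hub = 3*2 = 6, Widget = 2*2 = 4.
Iteration 3: components of {Hub,Widget} -> Arm = 6*2 = 12.
Iteration 4: no further components; recursion stops.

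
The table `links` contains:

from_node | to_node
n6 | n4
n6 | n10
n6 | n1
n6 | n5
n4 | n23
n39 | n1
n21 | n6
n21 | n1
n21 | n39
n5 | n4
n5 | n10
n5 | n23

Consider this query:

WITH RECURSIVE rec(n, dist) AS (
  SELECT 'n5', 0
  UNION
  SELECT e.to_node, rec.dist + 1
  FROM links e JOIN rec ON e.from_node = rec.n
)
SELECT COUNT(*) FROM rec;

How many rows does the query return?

Base: (n5, dist=0).
Iteration 1: edges from {n5} -> (n10, dist=1), (n23, dist=1), (n4, dist=1).
Iteration 2: edges from {n10,n23,n4} -> (n23, dist=2).
Iteration 3: no outgoing edges from {n23}; recursion stops.
Total rows emitted: 5.

5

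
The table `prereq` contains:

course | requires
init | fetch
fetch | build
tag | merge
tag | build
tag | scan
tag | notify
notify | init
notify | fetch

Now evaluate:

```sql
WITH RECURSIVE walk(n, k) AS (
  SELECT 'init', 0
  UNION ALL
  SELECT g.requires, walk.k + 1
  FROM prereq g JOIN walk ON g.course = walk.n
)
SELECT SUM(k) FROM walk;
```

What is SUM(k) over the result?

Base: (init, k=0).
Iteration 1: edges from {init} -> (fetch, k=1).
Iteration 2: edges from {fetch} -> (build, k=2).
Iteration 3: no outgoing edges from {build}; recursion stops.
SUM(k) = 0 + 1 + 2 = 3.

3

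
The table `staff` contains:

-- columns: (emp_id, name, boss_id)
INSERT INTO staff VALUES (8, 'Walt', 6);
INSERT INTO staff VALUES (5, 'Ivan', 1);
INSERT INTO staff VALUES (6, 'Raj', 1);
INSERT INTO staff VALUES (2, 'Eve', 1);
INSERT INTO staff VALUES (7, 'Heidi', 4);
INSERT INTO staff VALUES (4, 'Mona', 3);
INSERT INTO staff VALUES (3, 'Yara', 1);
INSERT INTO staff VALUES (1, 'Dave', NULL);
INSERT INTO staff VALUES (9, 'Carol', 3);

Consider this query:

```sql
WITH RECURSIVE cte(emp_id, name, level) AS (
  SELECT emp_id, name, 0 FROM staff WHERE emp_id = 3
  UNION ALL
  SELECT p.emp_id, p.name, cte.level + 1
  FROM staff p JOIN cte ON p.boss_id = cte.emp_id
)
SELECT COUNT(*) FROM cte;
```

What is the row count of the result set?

4

Base: emp_id=3 (Yara) at level 0.
Iteration 1: rows with boss_id in {3} -> Mona (id 4, level 1), Carol (id 9, level 1).
Iteration 2: rows with boss_id in {4,9} -> Heidi (id 7, level 2).
Iteration 3: no rows with boss_id in {7}; recursion stops.
Total rows emitted: 4.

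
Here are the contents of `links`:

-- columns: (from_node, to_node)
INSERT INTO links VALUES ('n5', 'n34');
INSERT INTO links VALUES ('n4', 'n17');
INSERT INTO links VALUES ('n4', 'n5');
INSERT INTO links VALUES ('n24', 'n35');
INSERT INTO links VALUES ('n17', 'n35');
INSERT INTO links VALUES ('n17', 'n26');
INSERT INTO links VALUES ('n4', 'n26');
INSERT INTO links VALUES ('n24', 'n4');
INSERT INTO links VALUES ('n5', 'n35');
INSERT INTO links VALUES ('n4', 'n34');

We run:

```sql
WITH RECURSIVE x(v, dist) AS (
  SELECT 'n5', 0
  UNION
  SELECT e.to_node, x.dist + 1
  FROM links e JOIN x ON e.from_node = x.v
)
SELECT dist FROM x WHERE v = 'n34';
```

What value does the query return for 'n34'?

Base: (n5, dist=0).
Iteration 1: edges from {n5} -> (n34, dist=1), (n35, dist=1).
Iteration 2: no outgoing edges from {n34,n35}; recursion stops.

1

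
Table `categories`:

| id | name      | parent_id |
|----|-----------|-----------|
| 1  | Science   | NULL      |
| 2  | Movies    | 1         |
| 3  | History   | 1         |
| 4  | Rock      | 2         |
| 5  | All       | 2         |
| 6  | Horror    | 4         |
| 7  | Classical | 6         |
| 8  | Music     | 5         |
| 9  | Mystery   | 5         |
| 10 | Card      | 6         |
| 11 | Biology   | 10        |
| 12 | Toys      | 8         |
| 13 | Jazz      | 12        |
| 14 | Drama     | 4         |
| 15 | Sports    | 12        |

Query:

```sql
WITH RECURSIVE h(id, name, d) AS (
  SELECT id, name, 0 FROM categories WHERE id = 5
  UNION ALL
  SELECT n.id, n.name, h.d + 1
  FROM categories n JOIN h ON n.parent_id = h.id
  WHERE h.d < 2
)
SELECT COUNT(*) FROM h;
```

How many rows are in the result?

Base: id=5 (All) at d 0.
Iteration 1: rows with parent_id in {5} -> Music (id 8, d 1), Mystery (id 9, d 1).
Iteration 2: rows with parent_id in {8,9} -> Toys (id 12, d 2).
Iteration 3: d < 2 fails for all current rows; recursion stops.
Total rows emitted: 4.

4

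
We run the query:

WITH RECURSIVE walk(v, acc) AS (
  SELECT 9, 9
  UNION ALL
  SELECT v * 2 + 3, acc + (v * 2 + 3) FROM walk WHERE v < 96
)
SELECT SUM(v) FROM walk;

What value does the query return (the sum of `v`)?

Base: v=9, acc=9.
Iteration 1: 9 < 96 holds -> v = 9 * 2 + 3 = 21, acc = 9 + 21 = 30.
Iteration 2: 21 < 96 holds -> v = 21 * 2 + 3 = 45, acc = 30 + 45 = 75.
Iteration 3: 45 < 96 holds -> v = 45 * 2 + 3 = 93, acc = 75 + 93 = 168.
Iteration 4: 93 < 96 holds -> v = 93 * 2 + 3 = 189, acc = 168 + 189 = 357.
Iteration 5: 189 < 96 fails; recursion stops.
SUM(v) = 9 + 21 + 45 + 93 + 189 = 357.

357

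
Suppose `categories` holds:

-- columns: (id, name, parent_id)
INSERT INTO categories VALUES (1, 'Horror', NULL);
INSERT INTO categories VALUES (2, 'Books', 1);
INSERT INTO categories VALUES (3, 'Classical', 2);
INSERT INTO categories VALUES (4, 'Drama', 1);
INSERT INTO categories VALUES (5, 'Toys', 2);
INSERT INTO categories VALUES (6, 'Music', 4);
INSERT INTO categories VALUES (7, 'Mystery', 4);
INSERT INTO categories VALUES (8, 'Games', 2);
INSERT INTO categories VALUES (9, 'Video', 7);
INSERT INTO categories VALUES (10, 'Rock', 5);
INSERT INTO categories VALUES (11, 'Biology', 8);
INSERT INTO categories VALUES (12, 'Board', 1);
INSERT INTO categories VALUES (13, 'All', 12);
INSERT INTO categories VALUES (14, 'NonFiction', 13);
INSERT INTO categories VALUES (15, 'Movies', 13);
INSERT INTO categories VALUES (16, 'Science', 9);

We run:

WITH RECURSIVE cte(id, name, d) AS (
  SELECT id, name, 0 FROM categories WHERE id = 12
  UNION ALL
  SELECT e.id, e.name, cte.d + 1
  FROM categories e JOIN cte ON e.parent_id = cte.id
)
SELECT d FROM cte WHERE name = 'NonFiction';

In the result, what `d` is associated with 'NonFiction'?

Base: id=12 (Board) at d 0.
Iteration 1: rows with parent_id in {12} -> All (id 13, d 1).
Iteration 2: rows with parent_id in {13} -> NonFiction (id 14, d 2), Movies (id 15, d 2).
Iteration 3: no rows with parent_id in {14,15}; recursion stops.

2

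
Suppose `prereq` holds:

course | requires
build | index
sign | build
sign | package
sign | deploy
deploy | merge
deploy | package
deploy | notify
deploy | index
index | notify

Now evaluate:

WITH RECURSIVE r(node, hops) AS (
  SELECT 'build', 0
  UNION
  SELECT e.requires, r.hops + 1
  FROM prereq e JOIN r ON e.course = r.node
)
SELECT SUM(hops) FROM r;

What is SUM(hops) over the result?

Base: (build, hops=0).
Iteration 1: edges from {build} -> (index, hops=1).
Iteration 2: edges from {index} -> (notify, hops=2).
Iteration 3: no outgoing edges from {notify}; recursion stops.
SUM(hops) = 0 + 1 + 2 = 3.

3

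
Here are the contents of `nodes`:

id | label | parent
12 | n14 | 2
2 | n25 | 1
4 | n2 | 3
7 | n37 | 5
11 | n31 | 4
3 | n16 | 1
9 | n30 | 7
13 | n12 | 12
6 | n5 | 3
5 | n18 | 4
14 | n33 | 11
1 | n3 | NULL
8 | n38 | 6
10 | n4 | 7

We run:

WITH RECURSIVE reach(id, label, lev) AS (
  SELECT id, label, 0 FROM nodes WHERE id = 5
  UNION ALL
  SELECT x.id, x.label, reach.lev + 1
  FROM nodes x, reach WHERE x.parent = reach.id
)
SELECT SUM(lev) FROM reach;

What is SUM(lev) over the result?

5

Base: id=5 (n18) at lev 0.
Iteration 1: rows with parent in {5} -> n37 (id 7, lev 1).
Iteration 2: rows with parent in {7} -> n30 (id 9, lev 2), n4 (id 10, lev 2).
Iteration 3: no rows with parent in {9,10}; recursion stops.
SUM(lev) = 0 + 1 + 2 + 2 = 5.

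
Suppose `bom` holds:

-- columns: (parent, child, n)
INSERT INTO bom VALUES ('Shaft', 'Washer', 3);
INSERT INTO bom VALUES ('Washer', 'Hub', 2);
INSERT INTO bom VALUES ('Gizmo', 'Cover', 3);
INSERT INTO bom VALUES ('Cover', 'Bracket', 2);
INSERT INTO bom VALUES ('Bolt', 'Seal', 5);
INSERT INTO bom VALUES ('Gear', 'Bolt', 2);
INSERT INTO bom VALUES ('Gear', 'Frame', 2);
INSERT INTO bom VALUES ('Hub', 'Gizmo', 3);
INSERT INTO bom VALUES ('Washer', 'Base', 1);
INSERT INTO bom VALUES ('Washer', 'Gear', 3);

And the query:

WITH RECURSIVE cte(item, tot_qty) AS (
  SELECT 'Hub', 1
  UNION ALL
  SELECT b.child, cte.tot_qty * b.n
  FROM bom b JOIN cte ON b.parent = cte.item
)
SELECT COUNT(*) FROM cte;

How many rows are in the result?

4

Base: (Hub, tot_qty=1).
Iteration 1: components of {Hub} -> Gizmo = 1*3 = 3.
Iteration 2: components of {Gizmo} -> Cover = 3*3 = 9.
Iteration 3: components of {Cover} -> Bracket = 9*2 = 18.
Iteration 4: no further components; recursion stops.
Total rows emitted: 4.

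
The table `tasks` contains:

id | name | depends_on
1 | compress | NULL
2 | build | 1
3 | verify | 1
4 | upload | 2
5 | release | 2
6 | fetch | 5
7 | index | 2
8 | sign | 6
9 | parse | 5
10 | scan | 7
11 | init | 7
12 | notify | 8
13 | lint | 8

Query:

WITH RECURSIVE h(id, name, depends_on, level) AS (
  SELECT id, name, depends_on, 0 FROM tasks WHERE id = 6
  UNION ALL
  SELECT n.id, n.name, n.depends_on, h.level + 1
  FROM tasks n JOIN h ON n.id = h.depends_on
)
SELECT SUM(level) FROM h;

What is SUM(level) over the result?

6

Base: id=6 (fetch), depends_on=5, level 0.
Iteration 1: join on id=5 -> release (id 5, depends_on=2, level 1).
Iteration 2: join on id=2 -> build (id 2, depends_on=1, level 2).
Iteration 3: join on id=1 -> compress (id 1, depends_on=NULL, level 3).
Iteration 4: depends_on is NULL; no match; recursion stops.
SUM(level) = 0 + 1 + 2 + 3 = 6.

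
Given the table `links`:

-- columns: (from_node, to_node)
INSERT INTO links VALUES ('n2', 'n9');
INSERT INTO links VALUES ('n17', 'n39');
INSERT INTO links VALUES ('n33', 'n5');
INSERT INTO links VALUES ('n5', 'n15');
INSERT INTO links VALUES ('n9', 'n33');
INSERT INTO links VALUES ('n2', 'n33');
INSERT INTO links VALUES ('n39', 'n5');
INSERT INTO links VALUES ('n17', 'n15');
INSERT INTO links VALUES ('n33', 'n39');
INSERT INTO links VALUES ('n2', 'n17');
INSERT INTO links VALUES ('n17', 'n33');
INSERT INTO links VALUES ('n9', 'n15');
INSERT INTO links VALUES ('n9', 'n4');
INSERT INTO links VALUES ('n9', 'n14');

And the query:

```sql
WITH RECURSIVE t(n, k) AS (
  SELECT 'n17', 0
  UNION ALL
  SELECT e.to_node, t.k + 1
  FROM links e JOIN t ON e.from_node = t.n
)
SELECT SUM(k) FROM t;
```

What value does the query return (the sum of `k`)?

22

Base: (n17, k=0).
Iteration 1: edges from {n17} -> (n15, k=1), (n33, k=1), (n39, k=1).
Iteration 2: edges from {n15,n33,n39} -> (n39, k=2), (n5, k=2) x2. [UNION ALL keeps all 3 new rows, including repeats]
Iteration 3: edges from {n39,n5} -> (n15, k=3) x2, (n5, k=3). [UNION ALL keeps all 3 new rows, including repeats]
Iteration 4: edges from {n15,n5} -> (n15, k=4).
Iteration 5: no outgoing edges from {n15}; recursion stops.
SUM(k) = 0 + 1 + 1 + 1 + 2 + 2 + 2 + 3 + 3 + 3 + 4 = 22.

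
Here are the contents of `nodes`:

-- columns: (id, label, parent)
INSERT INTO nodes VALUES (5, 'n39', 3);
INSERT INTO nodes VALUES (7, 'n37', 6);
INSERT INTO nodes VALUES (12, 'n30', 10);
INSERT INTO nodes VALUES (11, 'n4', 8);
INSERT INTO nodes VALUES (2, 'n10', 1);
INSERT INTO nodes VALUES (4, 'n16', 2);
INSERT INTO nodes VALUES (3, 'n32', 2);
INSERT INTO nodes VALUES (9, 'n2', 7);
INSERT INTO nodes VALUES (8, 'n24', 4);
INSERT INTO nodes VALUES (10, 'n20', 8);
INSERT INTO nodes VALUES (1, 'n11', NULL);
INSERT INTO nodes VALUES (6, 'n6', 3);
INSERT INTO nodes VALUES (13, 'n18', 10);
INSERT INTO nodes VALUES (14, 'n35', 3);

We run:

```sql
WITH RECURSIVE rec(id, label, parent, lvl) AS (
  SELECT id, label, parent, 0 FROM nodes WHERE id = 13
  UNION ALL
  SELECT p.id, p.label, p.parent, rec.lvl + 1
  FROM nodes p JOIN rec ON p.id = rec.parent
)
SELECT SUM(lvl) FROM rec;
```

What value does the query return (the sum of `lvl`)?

Base: id=13 (n18), parent=10, lvl 0.
Iteration 1: join on id=10 -> n20 (id 10, parent=8, lvl 1).
Iteration 2: join on id=8 -> n24 (id 8, parent=4, lvl 2).
Iteration 3: join on id=4 -> n16 (id 4, parent=2, lvl 3).
Iteration 4: join on id=2 -> n10 (id 2, parent=1, lvl 4).
Iteration 5: join on id=1 -> n11 (id 1, parent=NULL, lvl 5).
Iteration 6: parent is NULL; no match; recursion stops.
SUM(lvl) = 0 + 1 + 2 + 3 + 4 + 5 = 15.

15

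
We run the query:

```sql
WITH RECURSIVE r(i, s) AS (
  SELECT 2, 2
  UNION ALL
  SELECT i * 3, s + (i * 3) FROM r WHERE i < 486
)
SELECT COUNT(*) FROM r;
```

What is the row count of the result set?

Base: i=2, s=2.
Iteration 1: 2 < 486 holds -> i = 2 * 3 = 6, s = 2 + 6 = 8.
Iteration 2: 6 < 486 holds -> i = 6 * 3 = 18, s = 8 + 18 = 26.
Iteration 3: 18 < 486 holds -> i = 18 * 3 = 54, s = 26 + 54 = 80.
Iteration 4: 54 < 486 holds -> i = 54 * 3 = 162, s = 80 + 162 = 242.
Iteration 5: 162 < 486 holds -> i = 162 * 3 = 486, s = 242 + 486 = 728.
Iteration 6: 486 < 486 fails; recursion stops.
Total rows emitted: 6.

6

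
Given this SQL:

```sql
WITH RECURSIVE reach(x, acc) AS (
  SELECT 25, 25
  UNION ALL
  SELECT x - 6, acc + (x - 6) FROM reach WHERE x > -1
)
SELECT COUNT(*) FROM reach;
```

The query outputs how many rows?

6

Base: x=25, acc=25.
Iteration 1: 25 > -1 holds -> x = 25 - 6 = 19, acc = 25 + 19 = 44.
Iteration 2: 19 > -1 holds -> x = 19 - 6 = 13, acc = 44 + 13 = 57.
Iteration 3: 13 > -1 holds -> x = 13 - 6 = 7, acc = 57 + 7 = 64.
Iteration 4: 7 > -1 holds -> x = 7 - 6 = 1, acc = 64 + 1 = 65.
Iteration 5: 1 > -1 holds -> x = 1 - 6 = -5, acc = 65 + -5 = 60.
Iteration 6: -5 > -1 fails; recursion stops.
Total rows emitted: 6.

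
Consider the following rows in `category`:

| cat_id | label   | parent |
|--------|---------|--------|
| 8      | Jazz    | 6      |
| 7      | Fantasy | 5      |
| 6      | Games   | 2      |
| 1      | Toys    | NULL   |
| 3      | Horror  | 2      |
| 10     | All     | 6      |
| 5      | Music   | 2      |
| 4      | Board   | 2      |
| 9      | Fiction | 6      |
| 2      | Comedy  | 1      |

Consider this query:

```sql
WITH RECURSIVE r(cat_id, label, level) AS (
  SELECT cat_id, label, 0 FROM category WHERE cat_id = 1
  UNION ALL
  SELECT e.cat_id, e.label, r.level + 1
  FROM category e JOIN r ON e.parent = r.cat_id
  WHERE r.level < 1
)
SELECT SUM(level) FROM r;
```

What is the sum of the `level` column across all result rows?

1

Base: cat_id=1 (Toys) at level 0.
Iteration 1: rows with parent in {1} -> Comedy (id 2, level 1).
Iteration 2: level < 1 fails for all current rows; recursion stops.
SUM(level) = 0 + 1 = 1.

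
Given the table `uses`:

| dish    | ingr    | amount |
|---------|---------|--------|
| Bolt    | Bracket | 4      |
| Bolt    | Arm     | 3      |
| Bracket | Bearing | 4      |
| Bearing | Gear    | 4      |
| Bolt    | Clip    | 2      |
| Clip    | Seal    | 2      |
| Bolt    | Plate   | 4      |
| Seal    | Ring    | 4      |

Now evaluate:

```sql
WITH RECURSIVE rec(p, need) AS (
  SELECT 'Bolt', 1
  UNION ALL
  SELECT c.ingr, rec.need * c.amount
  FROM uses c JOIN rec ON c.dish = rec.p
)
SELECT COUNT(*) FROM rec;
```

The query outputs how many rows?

Base: (Bolt, need=1).
Iteration 1: components of {Bolt} -> Arm = 1*3 = 3, Bracket = 1*4 = 4, Clip = 1*2 = 2, Plate = 1*4 = 4.
Iteration 2: components of {Arm,Bracket,Clip,Plate} -> Bearing = 4*4 = 16, Seal = 2*2 = 4.
Iteration 3: components of {Bearing,Seal} -> Gear = 16*4 = 64, Ring = 4*4 = 16.
Iteration 4: no further components; recursion stops.
Total rows emitted: 9.

9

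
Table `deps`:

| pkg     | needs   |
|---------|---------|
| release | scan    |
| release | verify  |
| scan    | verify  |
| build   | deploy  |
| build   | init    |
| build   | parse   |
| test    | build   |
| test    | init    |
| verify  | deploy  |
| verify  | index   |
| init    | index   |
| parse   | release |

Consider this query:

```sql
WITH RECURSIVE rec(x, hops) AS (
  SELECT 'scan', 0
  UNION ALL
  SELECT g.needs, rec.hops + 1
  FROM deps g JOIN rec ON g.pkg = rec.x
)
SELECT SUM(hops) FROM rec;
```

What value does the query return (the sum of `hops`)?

5

Base: (scan, hops=0).
Iteration 1: edges from {scan} -> (verify, hops=1).
Iteration 2: edges from {verify} -> (deploy, hops=2), (index, hops=2).
Iteration 3: no outgoing edges from {deploy,index}; recursion stops.
SUM(hops) = 0 + 1 + 2 + 2 = 5.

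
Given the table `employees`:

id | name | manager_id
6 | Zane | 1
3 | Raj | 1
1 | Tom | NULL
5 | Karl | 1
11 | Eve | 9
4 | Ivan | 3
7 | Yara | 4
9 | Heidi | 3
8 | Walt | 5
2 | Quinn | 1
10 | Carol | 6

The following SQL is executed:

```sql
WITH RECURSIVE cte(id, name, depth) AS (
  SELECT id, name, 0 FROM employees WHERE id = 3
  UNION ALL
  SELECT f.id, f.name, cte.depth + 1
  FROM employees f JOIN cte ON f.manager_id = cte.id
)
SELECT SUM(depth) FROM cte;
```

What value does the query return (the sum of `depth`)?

6

Base: id=3 (Raj) at depth 0.
Iteration 1: rows with manager_id in {3} -> Ivan (id 4, depth 1), Heidi (id 9, depth 1).
Iteration 2: rows with manager_id in {4,9} -> Yara (id 7, depth 2), Eve (id 11, depth 2).
Iteration 3: no rows with manager_id in {7,11}; recursion stops.
SUM(depth) = 0 + 1 + 1 + 2 + 2 = 6.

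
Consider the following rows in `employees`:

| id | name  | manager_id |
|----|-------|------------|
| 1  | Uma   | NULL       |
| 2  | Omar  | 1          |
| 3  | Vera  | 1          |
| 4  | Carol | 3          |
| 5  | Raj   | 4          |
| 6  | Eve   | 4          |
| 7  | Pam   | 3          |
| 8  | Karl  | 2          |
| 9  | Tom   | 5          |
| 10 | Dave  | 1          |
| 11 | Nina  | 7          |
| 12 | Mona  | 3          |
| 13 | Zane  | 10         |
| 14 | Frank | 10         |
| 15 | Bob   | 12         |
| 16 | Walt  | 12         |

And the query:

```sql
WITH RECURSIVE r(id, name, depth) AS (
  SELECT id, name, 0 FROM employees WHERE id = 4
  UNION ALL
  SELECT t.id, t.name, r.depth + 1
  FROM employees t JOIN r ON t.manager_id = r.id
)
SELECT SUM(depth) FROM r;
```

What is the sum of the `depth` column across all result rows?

Base: id=4 (Carol) at depth 0.
Iteration 1: rows with manager_id in {4} -> Raj (id 5, depth 1), Eve (id 6, depth 1).
Iteration 2: rows with manager_id in {5,6} -> Tom (id 9, depth 2).
Iteration 3: no rows with manager_id in {9}; recursion stops.
SUM(depth) = 0 + 1 + 1 + 2 = 4.

4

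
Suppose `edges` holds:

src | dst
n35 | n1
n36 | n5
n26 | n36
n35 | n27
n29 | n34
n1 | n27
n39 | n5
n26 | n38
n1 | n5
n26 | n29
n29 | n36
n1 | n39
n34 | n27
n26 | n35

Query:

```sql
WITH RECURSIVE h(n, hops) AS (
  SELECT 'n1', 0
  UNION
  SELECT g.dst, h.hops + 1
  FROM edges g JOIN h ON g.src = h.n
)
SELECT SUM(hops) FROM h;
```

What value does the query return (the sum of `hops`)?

5

Base: (n1, hops=0).
Iteration 1: edges from {n1} -> (n27, hops=1), (n39, hops=1), (n5, hops=1).
Iteration 2: edges from {n27,n39,n5} -> (n5, hops=2).
Iteration 3: no outgoing edges from {n5}; recursion stops.
SUM(hops) = 0 + 1 + 1 + 1 + 2 = 5.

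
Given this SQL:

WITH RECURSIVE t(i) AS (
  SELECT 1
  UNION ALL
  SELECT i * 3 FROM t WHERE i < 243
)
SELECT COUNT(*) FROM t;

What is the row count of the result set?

Base: i=1.
Iteration 1: 1 < 243 holds -> i = 1 * 3 = 3.
Iteration 2: 3 < 243 holds -> i = 3 * 3 = 9.
Iteration 3: 9 < 243 holds -> i = 9 * 3 = 27.
Iteration 4: 27 < 243 holds -> i = 27 * 3 = 81.
Iteration 5: 81 < 243 holds -> i = 81 * 3 = 243.
Iteration 6: 243 < 243 fails; recursion stops.
Total rows emitted: 6.

6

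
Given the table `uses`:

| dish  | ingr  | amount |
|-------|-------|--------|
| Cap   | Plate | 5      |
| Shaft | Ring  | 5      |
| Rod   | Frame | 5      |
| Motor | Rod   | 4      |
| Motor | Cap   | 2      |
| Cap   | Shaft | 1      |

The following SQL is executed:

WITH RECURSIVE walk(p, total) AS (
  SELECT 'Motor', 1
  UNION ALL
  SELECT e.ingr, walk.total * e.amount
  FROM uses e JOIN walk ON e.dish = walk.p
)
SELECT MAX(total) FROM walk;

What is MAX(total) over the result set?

Base: (Motor, total=1).
Iteration 1: components of {Motor} -> Cap = 1*2 = 2, Rod = 1*4 = 4.
Iteration 2: components of {Cap,Rod} -> Frame = 4*5 = 20, Plate = 2*5 = 10, Shaft = 2*1 = 2.
Iteration 3: components of {Frame,Plate,Shaft} -> Ring = 2*5 = 10.
Iteration 4: no further components; recursion stops.
total values: 1, 2, 4, 2, 10, 20, 10; the maximum is 20.

20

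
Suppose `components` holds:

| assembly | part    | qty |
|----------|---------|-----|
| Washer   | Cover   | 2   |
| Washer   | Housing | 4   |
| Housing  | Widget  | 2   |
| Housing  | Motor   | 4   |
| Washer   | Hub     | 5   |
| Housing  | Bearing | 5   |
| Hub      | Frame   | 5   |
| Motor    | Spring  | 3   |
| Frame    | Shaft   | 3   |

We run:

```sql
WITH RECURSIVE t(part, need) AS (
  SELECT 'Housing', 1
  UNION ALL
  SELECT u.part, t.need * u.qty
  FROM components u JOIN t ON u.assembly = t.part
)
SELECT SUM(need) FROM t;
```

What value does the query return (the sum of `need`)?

Base: (Housing, need=1).
Iteration 1: components of {Housing} -> Bearing = 1*5 = 5, Motor = 1*4 = 4, Widget = 1*2 = 2.
Iteration 2: components of {Bearing,Motor,Widget} -> Spring = 4*3 = 12.
Iteration 3: no further components; recursion stops.
SUM(need) = 1 + 2 + 4 + 5 + 12 = 24.

24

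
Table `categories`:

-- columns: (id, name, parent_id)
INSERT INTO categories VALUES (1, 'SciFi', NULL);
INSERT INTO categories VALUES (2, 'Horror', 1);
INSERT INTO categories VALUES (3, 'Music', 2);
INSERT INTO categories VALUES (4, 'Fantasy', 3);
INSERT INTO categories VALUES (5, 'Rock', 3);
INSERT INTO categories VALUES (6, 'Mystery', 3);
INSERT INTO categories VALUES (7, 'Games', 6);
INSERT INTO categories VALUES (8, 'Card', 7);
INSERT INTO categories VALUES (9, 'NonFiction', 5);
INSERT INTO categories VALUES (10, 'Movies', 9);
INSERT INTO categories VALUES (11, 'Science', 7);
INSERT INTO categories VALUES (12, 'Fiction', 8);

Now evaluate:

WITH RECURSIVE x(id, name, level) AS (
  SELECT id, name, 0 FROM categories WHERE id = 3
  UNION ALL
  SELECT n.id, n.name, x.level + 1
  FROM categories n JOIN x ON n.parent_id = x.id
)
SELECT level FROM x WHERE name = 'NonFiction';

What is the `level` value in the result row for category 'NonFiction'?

Base: id=3 (Music) at level 0.
Iteration 1: rows with parent_id in {3} -> Fantasy (id 4, level 1), Rock (id 5, level 1), Mystery (id 6, level 1).
Iteration 2: rows with parent_id in {4,5,6} -> Games (id 7, level 2), NonFiction (id 9, level 2).
Iteration 3: rows with parent_id in {7,9} -> Card (id 8, level 3), Movies (id 10, level 3), Science (id 11, level 3).
Iteration 4: rows with parent_id in {8,10,11} -> Fiction (id 12, level 4).
Iteration 5: no rows with parent_id in {12}; recursion stops.

2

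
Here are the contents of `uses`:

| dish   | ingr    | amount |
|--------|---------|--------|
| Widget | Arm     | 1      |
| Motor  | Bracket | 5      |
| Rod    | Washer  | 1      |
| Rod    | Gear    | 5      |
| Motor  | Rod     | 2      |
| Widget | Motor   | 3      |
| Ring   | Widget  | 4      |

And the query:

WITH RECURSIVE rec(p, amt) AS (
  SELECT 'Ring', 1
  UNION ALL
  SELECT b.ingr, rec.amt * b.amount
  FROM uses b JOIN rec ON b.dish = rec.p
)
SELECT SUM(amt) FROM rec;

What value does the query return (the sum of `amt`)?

Base: (Ring, amt=1).
Iteration 1: components of {Ring} -> Widget = 1*4 = 4.
Iteration 2: components of {Widget} -> Arm = 4*1 = 4, Motor = 4*3 = 12.
Iteration 3: components of {Arm,Motor} -> Bracket = 12*5 = 60, Rod = 12*2 = 24.
Iteration 4: components of {Bracket,Rod} -> Gear = 24*5 = 120, Washer = 24*1 = 24.
Iteration 5: no further components; recursion stops.
SUM(amt) = 1 + 4 + 4 + 12 + 24 + 60 + 24 + 120 = 249.

249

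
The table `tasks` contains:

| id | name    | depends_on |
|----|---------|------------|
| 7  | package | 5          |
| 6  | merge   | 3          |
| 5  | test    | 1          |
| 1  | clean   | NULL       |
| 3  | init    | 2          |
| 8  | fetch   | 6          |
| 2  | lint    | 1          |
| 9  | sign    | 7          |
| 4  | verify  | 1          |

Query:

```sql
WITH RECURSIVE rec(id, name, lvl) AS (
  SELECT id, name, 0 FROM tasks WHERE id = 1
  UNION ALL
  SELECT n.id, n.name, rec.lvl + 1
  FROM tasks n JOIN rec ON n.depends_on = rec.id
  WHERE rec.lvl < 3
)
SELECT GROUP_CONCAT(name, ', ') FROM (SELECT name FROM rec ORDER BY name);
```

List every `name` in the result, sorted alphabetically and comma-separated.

Base: id=1 (clean) at lvl 0.
Iteration 1: rows with depends_on in {1} -> lint (id 2, lvl 1), verify (id 4, lvl 1), test (id 5, lvl 1).
Iteration 2: rows with depends_on in {2,4,5} -> init (id 3, lvl 2), package (id 7, lvl 2).
Iteration 3: rows with depends_on in {3,7} -> merge (id 6, lvl 3), sign (id 9, lvl 3).
Iteration 4: lvl < 3 fails for all current rows; recursion stops.

clean, init, lint, merge, package, sign, test, verify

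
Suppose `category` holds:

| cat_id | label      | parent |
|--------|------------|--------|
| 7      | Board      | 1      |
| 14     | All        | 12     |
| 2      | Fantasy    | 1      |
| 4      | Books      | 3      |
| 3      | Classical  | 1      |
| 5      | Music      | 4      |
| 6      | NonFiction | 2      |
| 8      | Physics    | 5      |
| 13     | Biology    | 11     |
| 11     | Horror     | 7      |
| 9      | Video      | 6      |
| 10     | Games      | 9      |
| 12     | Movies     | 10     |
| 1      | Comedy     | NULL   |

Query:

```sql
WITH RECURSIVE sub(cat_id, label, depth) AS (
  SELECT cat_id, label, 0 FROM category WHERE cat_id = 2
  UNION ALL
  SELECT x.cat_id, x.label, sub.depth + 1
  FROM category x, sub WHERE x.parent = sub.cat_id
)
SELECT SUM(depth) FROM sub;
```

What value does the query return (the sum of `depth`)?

Base: cat_id=2 (Fantasy) at depth 0.
Iteration 1: rows with parent in {2} -> NonFiction (id 6, depth 1).
Iteration 2: rows with parent in {6} -> Video (id 9, depth 2).
Iteration 3: rows with parent in {9} -> Games (id 10, depth 3).
Iteration 4: rows with parent in {10} -> Movies (id 12, depth 4).
Iteration 5: rows with parent in {12} -> All (id 14, depth 5).
Iteration 6: no rows with parent in {14}; recursion stops.
SUM(depth) = 0 + 1 + 2 + 3 + 4 + 5 = 15.

15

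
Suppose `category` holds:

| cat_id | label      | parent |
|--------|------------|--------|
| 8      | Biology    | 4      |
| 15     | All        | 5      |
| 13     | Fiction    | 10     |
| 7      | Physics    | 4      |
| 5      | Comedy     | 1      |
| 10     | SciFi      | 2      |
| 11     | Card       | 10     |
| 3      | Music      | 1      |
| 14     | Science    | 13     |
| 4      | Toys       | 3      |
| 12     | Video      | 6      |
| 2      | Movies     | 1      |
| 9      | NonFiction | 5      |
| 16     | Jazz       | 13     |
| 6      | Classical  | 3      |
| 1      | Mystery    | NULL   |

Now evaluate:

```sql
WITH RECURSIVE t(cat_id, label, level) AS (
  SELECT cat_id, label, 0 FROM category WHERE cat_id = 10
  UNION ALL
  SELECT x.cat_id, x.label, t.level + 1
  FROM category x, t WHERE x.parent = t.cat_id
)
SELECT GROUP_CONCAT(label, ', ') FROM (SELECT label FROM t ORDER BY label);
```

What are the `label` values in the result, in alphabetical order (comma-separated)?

Card, Fiction, Jazz, SciFi, Science

Base: cat_id=10 (SciFi) at level 0.
Iteration 1: rows with parent in {10} -> Card (id 11, level 1), Fiction (id 13, level 1).
Iteration 2: rows with parent in {11,13} -> Science (id 14, level 2), Jazz (id 16, level 2).
Iteration 3: no rows with parent in {14,16}; recursion stops.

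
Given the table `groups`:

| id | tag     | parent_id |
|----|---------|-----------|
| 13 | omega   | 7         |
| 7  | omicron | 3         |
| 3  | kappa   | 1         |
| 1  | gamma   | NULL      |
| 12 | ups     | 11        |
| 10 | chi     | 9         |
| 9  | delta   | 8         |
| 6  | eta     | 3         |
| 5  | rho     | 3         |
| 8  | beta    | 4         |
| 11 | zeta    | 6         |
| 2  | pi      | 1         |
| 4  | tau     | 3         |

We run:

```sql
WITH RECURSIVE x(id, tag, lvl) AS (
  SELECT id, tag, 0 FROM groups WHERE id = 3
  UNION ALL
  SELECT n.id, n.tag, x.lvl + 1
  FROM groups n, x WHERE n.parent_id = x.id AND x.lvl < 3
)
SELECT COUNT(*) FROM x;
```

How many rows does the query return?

Base: id=3 (kappa) at lvl 0.
Iteration 1: rows with parent_id in {3} -> tau (id 4, lvl 1), rho (id 5, lvl 1), eta (id 6, lvl 1), omicron (id 7, lvl 1).
Iteration 2: rows with parent_id in {4,5,6,7} -> beta (id 8, lvl 2), zeta (id 11, lvl 2), omega (id 13, lvl 2).
Iteration 3: rows with parent_id in {8,11,13} -> delta (id 9, lvl 3), ups (id 12, lvl 3).
Iteration 4: lvl < 3 fails for all current rows; recursion stops.
Total rows emitted: 10.

10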